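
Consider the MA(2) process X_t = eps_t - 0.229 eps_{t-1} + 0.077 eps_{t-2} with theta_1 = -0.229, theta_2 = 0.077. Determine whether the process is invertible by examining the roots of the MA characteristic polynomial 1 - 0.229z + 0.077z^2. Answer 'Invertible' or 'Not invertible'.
\text{Invertible}

The MA(q) characteristic polynomial is P(z) = 1 - 0.229z + 0.077z^2.
Invertibility requires all roots to lie outside the unit circle, i.e. |z| > 1 for every root.
Set 1 + (-0.229) z + (0.077) z^2 = 0, i.e. a z^2 + b z + c = 0 with a = 0.077, b = -0.229, c = 1.
Discriminant D = b^2 - 4ac = (-0.229)^2 - 4*(0.077)*1 = 0.052441 - (0.308) = -0.255559.
D < 0, so the roots are the complex-conjugate pair z = (-b +/- i sqrt(-D)) / (2a) = 1.487 +/- 3.2827i.
For a conjugate pair |z|^2 = z * conj(z) = (product of roots) = c/a = 1/(0.077) = 12.987013, so |z| = sqrt(12.987013) = 3.6037 for both roots.
Moduli of all roots: 3.6037, 3.6037.
All moduli strictly greater than 1? Yes.
Verdict: Invertible.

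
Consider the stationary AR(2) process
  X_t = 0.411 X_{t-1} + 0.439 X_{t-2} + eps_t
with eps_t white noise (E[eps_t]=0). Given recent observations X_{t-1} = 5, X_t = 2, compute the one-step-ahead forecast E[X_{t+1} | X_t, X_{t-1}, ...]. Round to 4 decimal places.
E[X_{t+1} \mid \mathcal F_t] = 3.0170

For an AR(p) model X_t = c + sum_i phi_i X_{t-i} + eps_t, the
one-step-ahead conditional mean is
  E[X_{t+1} | X_t, ...] = c + sum_i phi_i X_{t+1-i}.
Substitute known values:
  E[X_{t+1} | ...] = (0.411) * (2) + (0.439) * (5)
                   = 3.0170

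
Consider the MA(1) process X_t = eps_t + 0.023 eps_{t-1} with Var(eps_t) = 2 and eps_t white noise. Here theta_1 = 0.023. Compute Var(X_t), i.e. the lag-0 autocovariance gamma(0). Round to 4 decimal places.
\gamma(0) = 2.0011

For an MA(q) process X_t = eps_t + sum_i theta_i eps_{t-i} with
Var(eps_t) = sigma^2, the variance is
  gamma(0) = sigma^2 * (1 + sum_i theta_i^2).
  sum_i theta_i^2 = (0.023)^2 = 0.000529.
  gamma(0) = 2 * (1 + 0.000529) = 2 * 1.000529 = 2.001058, which rounds to 2.0011.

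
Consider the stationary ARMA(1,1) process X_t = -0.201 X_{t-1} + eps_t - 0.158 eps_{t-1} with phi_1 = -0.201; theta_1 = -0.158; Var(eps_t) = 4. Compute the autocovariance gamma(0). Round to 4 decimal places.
\gamma(0) = 4.5372

Multiply the model equation by X_{t-k} and take expectations. With theta_0 = psi_0 = 1 and psi_j the MA(infinity) weights, this gives
  gamma(k) - sum_i phi_i gamma(k-i) = c_k,
  c_k = sigma^2 * sum_{j=k..q} theta_j psi_{j-k}   (c_k = 0 for k > q),
using gamma(-m) = gamma(m).
psi-weights needed (psi_j = theta_j + sum_i phi_i psi_{j-i}):
  psi_1 = theta_1 + phi_1 = -0.158 + (-0.201) = -0.359
Right-hand sides:
  c_0 = sigma^2 (1 + theta_1 psi_1) = 4 * (1 + (-0.158)(-0.359)) = 4 * 1.056722 = 4.226888
  c_1 = sigma^2 theta_1 = 4 * (-0.158) = -0.632
  c_2 = 0
Equations for k = 0 and k = 1 (AR order 1):
  gamma(0) = phi_1 gamma(1) + c_0
  gamma(1) = phi_1 gamma(0) + c_1
Substituting the second into the first: gamma(0) (1 - phi_1^2) = c_0 + phi_1 c_1, so
  gamma(0) = (c_0 + phi_1 c_1) / (1 - phi_1^2) = (4.226888 + (-0.201)(-0.632)) / (1 - (-0.201)^2) = 4.35392 / 0.959599 = 4.537229.
Therefore gamma(0) = 4.5372 (to 4 decimal places).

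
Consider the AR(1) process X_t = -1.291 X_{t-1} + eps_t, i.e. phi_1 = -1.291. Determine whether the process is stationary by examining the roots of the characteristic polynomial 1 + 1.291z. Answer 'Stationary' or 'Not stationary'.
\text{Not stationary}

The AR(p) characteristic polynomial is P(z) = 1 + 1.291z.
Stationarity requires all roots to lie outside the unit circle, i.e. |z| > 1 for every root.
This is linear in z: 1 + (1.291) z = 0  =>  z = -1/(1.291) = -0.774593,  |z| = 0.774593.
Moduli of all roots: 0.7746.
All moduli strictly greater than 1? No.
Verdict: Not stationary.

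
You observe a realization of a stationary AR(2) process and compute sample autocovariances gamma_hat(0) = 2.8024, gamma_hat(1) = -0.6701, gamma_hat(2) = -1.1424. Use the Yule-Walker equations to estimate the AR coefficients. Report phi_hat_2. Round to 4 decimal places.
\hat\phi_{2} = -0.4930

The Yule-Walker equations for an AR(p) process read, in matrix form,
  Gamma_p phi = r_p,   with   (Gamma_p)_{ij} = gamma(|i - j|),
                       (r_p)_i = gamma(i),   i,j = 1..p.
Substitute the sample gammas (Toeplitz matrix and right-hand side of size 2):
  Gamma_p = [[2.8024, -0.6701], [-0.6701, 2.8024]]
  r_p     = [-0.6701, -1.1424]
Written out:
  2.8024 phi_1 - 0.6701 phi_2 = -0.6701
  -0.6701 phi_1 + 2.8024 phi_2 = -1.1424
Solve by Cramer's rule:
  det = gamma(0)^2 - gamma(1)^2 = (2.8024)^2 - (-0.6701)^2 = 7.85344576 - 0.44903401 = 7.40441175
  phi_hat_1 = [gamma(1) gamma(0) - gamma(1) gamma(2)] / det = [(-0.6701)(2.8024) - (-0.6701)(-1.1424)] / 7.40441175 = -2.64341048 / 7.40441175 = -0.357
  phi_hat_2 = [gamma(0) gamma(2) - gamma(1)^2] / det = [(2.8024)(-1.1424) - (-0.6701)^2] / 7.40441175 = -3.65049577 / 7.40441175 = -0.493
So phi_hat = [-0.3570, -0.4930].
Therefore phi_hat_2 = -0.4930.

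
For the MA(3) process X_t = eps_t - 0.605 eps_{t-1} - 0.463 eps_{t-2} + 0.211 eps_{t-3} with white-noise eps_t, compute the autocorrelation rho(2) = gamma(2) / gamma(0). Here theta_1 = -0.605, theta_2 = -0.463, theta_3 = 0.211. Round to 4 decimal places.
\rho(2) = -0.3635

For an MA(q) process with theta_0 = 1, the autocovariance is
  gamma(k) = sigma^2 * sum_{i=0..q-k} theta_i * theta_{i+k},
and rho(k) = gamma(k) / gamma(0). Sigma^2 cancels.
  numerator   = (1)*(-0.463) + (-0.605)*(0.211) = -0.590655.
  denominator = (1)^2 + (-0.605)^2 + (-0.463)^2 + (0.211)^2 = 1.624915.
  rho(2) = -0.590655 / 1.624915 = -0.3635.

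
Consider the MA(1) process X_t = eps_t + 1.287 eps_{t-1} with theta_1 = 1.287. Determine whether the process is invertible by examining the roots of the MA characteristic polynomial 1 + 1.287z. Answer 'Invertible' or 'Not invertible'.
\text{Not invertible}

The MA(q) characteristic polynomial is P(z) = 1 + 1.287z.
Invertibility requires all roots to lie outside the unit circle, i.e. |z| > 1 for every root.
This is linear in z: 1 + (1.287) z = 0  =>  z = -1/(1.287) = -0.777001,  |z| = 0.777001.
Moduli of all roots: 0.7770.
All moduli strictly greater than 1? No.
Verdict: Not invertible.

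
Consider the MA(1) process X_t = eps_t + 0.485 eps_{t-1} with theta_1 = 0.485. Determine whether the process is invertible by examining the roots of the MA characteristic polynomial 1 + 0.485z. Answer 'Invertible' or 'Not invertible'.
\text{Invertible}

The MA(q) characteristic polynomial is P(z) = 1 + 0.485z.
Invertibility requires all roots to lie outside the unit circle, i.e. |z| > 1 for every root.
This is linear in z: 1 + (0.485) z = 0  =>  z = -1/(0.485) = -2.061856,  |z| = 2.061856.
Moduli of all roots: 2.0619.
All moduli strictly greater than 1? Yes.
Verdict: Invertible.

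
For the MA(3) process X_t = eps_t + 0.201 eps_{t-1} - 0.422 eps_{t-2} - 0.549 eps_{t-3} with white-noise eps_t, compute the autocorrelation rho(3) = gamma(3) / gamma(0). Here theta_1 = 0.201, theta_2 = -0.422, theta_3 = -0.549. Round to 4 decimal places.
\rho(3) = -0.3612

For an MA(q) process with theta_0 = 1, the autocovariance is
  gamma(k) = sigma^2 * sum_{i=0..q-k} theta_i * theta_{i+k},
and rho(k) = gamma(k) / gamma(0). Sigma^2 cancels.
  numerator   = (1)*(-0.549) = -0.549.
  denominator = (1)^2 + (0.201)^2 + (-0.422)^2 + (-0.549)^2 = 1.519886.
  rho(3) = -0.549 / 1.519886 = -0.3612.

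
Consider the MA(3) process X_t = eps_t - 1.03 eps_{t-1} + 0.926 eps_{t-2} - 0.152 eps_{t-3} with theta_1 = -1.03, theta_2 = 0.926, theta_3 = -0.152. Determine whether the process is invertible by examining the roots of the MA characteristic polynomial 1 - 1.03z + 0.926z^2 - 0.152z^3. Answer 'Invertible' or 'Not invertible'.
\text{Invertible}

The MA(q) characteristic polynomial is P(z) = 1 - 1.03z + 0.926z^2 - 0.152z^3.
Invertibility requires all roots to lie outside the unit circle, i.e. |z| > 1 for every root.
Degree 3: look for a simple real root z0 first, then factor out (1 - z/z0) and solve the remaining quadratic.
Testing z0 = 5: P(5) = 1 + (-1.03)(5) + (0.926)(5)^2 + (-0.152)(5)^3
  = 1 + (-5.15) + (23.15) + (-19) = 0.  So z_0 = 5 is a root, |z_0| = 5.
Divide out the factor (1 - 0.2 z) = (1 - z/z0) (since 1/z0 = 0.2):
  P(z) = (1 - 0.2 z)(1 + (-0.83) z + (0.76) z^2)
  [check: z-coef -0.83 - (0.2) = -1.03; z^2-coef 0.76 - (0.2)(-0.83) = 0.926; z^3-coef -(0.2)(0.76) = -0.152.]
Remaining roots from the quadratic factor 1 + (-0.83) z + (0.76) z^2:
  Set 1 + (-0.83) z + (0.76) z^2 = 0, i.e. a z^2 + b z + c = 0 with a = 0.76, b = -0.83, c = 1.
  Discriminant D = b^2 - 4ac = (-0.83)^2 - 4*(0.76)*1 = 0.6889 - (3.04) = -2.3511.
  D < 0, so the roots are the complex-conjugate pair z = (-b +/- i sqrt(-D)) / (2a) = 0.5461 +/- 1.0088i.
  For a conjugate pair |z|^2 = z * conj(z) = (product of roots) = c/a = 1/(0.76) = 1.315789, so |z| = sqrt(1.315789) = 1.1471 for both roots.
Moduli of all roots: 5.0000, 1.1471, 1.1471.
All moduli strictly greater than 1? Yes.
Verdict: Invertible.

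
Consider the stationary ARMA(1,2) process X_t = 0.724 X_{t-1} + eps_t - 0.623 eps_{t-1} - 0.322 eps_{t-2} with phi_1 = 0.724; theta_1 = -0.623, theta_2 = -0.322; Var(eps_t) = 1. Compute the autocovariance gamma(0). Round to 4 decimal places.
\gamma(0) = 1.1404

Multiply the model equation by X_{t-k} and take expectations. With theta_0 = psi_0 = 1 and psi_j the MA(infinity) weights, this gives
  gamma(k) - sum_i phi_i gamma(k-i) = c_k,
  c_k = sigma^2 * sum_{j=k..q} theta_j psi_{j-k}   (c_k = 0 for k > q),
using gamma(-m) = gamma(m).
psi-weights needed (psi_j = theta_j + sum_i phi_i psi_{j-i}):
  psi_1 = theta_1 + phi_1 = -0.623 + (0.724) = 0.101
  psi_2 = theta_2 + phi_1 psi_1 = -0.322 + (0.724)(0.101) = -0.248876
Right-hand sides:
  c_0 = sigma^2 (1 + theta_1 psi_1 + theta_2 psi_2) = 1 * (1 + (-0.623)(0.101) + (-0.322)(-0.248876)) = 1 * 1.017215 = 1.017215
  c_1 = sigma^2 (theta_1 + theta_2 psi_1) = 1 * (-0.623 + (-0.322)(0.101)) = -0.655522
  c_2 = sigma^2 theta_2 = 1 * (-0.322) = -0.322
Equations for k = 0 and k = 1 (AR order 1):
  gamma(0) = phi_1 gamma(1) + c_0
  gamma(1) = phi_1 gamma(0) + c_1
Substituting the second into the first: gamma(0) (1 - phi_1^2) = c_0 + phi_1 c_1, so
  gamma(0) = (c_0 + phi_1 c_1) / (1 - phi_1^2) = (1.017215 + (0.724)(-0.655522)) / (1 - (0.724)^2) = 0.542617 / 0.475824 = 1.140374.
Therefore gamma(0) = 1.1404 (to 4 decimal places).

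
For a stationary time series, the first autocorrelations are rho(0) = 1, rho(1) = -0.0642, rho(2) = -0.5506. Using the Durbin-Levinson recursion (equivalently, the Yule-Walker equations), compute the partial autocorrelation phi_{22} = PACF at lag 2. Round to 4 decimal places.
\phi_{22} = -0.5570

The PACF at lag k is phi_{kk}, the last component of the solution
to the Yule-Walker system G_k phi = r_k where
  (G_k)_{ij} = rho(|i - j|), (r_k)_i = rho(i), i,j = 1..k.
Equivalently, Durbin-Levinson gives phi_{kk} iteratively:
  phi_{11} = rho(1)
  phi_{kk} = [rho(k) - sum_{j=1..k-1} phi_{k-1,j} rho(k-j)]
            / [1 - sum_{j=1..k-1} phi_{k-1,j} rho(j)],
  phi_{k,j} = phi_{k-1,j} - phi_{kk} phi_{k-1,k-j},  j = 1..k-1.
Step k = 1:
  phi_11 = rho(1) = -0.0642.
Step k = 2:
  phi_22 = [rho(2) - phi_11 rho(1)] / [1 - phi_11 rho(1)] = [-0.5506 - (-0.0642)(-0.0642)] / [1 - (-0.0642)(-0.0642)]
         = -0.55472164 / 0.99587836 = -0.557.
Therefore phi_{22} = -0.5570.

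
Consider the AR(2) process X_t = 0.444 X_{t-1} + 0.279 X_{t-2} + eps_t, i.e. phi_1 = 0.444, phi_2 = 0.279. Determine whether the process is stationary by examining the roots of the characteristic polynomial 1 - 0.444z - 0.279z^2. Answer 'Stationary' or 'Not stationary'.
\text{Stationary}

The AR(p) characteristic polynomial is P(z) = 1 - 0.444z - 0.279z^2.
Stationarity requires all roots to lie outside the unit circle, i.e. |z| > 1 for every root.
Set 1 + (-0.444) z + (-0.279) z^2 = 0, i.e. a z^2 + b z + c = 0 with a = -0.279, b = -0.444, c = 1.
Discriminant D = b^2 - 4ac = (-0.444)^2 - 4*(-0.279)*1 = 0.197136 - (-1.116) = 1.313136.
D >= 0, so the roots are real: z = (-b +/- sqrt(D)) / (2a) = (0.444 +/- 1.145921) / (-0.558).
  z_1 = (0.444 + 1.145921) / (-0.558) = -2.8493,   |z_1| = 2.8493.
  z_2 = (0.444 - 1.145921) / (-0.558) = 1.2579,   |z_2| = 1.2579.
Moduli of all roots: 2.8493, 1.2579.
All moduli strictly greater than 1? Yes.
Verdict: Stationary.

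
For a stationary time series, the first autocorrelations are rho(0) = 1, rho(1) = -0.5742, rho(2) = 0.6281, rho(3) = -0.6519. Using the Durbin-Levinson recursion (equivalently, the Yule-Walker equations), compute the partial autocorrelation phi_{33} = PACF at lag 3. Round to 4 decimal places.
\phi_{33} = -0.3650

The PACF at lag k is phi_{kk}, the last component of the solution
to the Yule-Walker system G_k phi = r_k where
  (G_k)_{ij} = rho(|i - j|), (r_k)_i = rho(i), i,j = 1..k.
Equivalently, Durbin-Levinson gives phi_{kk} iteratively:
  phi_{11} = rho(1)
  phi_{kk} = [rho(k) - sum_{j=1..k-1} phi_{k-1,j} rho(k-j)]
            / [1 - sum_{j=1..k-1} phi_{k-1,j} rho(j)],
  phi_{k,j} = phi_{k-1,j} - phi_{kk} phi_{k-1,k-j},  j = 1..k-1.
Step k = 1:
  phi_11 = rho(1) = -0.5742.
Step k = 2:
  phi_22 = [rho(2) - phi_11 rho(1)] / [1 - phi_11 rho(1)] = [0.6281 - (-0.5742)(-0.5742)] / [1 - (-0.5742)(-0.5742)]
         = 0.29839436 / 0.67029436 = 0.445169.
  Update: phi_21 = phi_11 - phi_22 phi_11 = -0.5742 - (0.445169)(-0.5742) = -0.318584.
Step k = 3:
  phi_33 = [rho(3) - phi_21 rho(2) - phi_22 rho(1)] / [1 - phi_21 rho(1) - phi_22 rho(2)]
    numerator   = -0.6519 - (-0.318584)(0.6281) - (0.445169)(-0.5742) = -0.19618135
    denominator = 1 - (-0.318584)(-0.5742) - (0.445169)(0.6281) = 0.5374584
  phi_33 = -0.19618135 / 0.5374584 = -0.365.
Therefore phi_{33} = -0.3650.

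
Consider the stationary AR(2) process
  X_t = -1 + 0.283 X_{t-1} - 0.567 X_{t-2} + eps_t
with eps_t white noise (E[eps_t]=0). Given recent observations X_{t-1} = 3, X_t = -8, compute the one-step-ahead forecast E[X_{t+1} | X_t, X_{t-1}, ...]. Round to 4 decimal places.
E[X_{t+1} \mid \mathcal F_t] = -4.9650

For an AR(p) model X_t = c + sum_i phi_i X_{t-i} + eps_t, the
one-step-ahead conditional mean is
  E[X_{t+1} | X_t, ...] = c + sum_i phi_i X_{t+1-i}.
Substitute known values:
  E[X_{t+1} | ...] = -1 + (0.283) * (-8) + (-0.567) * (3)
                   = -4.9650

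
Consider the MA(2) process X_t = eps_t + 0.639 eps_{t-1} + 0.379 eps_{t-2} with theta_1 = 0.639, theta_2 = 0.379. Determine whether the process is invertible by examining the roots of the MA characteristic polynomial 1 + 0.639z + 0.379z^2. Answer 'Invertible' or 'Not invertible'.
\text{Invertible}

The MA(q) characteristic polynomial is P(z) = 1 + 0.639z + 0.379z^2.
Invertibility requires all roots to lie outside the unit circle, i.e. |z| > 1 for every root.
Set 1 + (0.639) z + (0.379) z^2 = 0, i.e. a z^2 + b z + c = 0 with a = 0.379, b = 0.639, c = 1.
Discriminant D = b^2 - 4ac = (0.639)^2 - 4*(0.379)*1 = 0.408321 - (1.516) = -1.107679.
D < 0, so the roots are the complex-conjugate pair z = (-b +/- i sqrt(-D)) / (2a) = -0.843 +/- 1.3885i.
For a conjugate pair |z|^2 = z * conj(z) = (product of roots) = c/a = 1/(0.379) = 2.638522, so |z| = sqrt(2.638522) = 1.6244 for both roots.
Moduli of all roots: 1.6244, 1.6244.
All moduli strictly greater than 1? Yes.
Verdict: Invertible.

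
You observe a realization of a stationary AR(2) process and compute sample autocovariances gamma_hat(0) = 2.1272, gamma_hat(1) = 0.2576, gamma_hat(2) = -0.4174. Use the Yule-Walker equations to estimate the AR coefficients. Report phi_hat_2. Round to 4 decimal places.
\hat\phi_{2} = -0.2140

The Yule-Walker equations for an AR(p) process read, in matrix form,
  Gamma_p phi = r_p,   with   (Gamma_p)_{ij} = gamma(|i - j|),
                       (r_p)_i = gamma(i),   i,j = 1..p.
Substitute the sample gammas (Toeplitz matrix and right-hand side of size 2):
  Gamma_p = [[2.1272, 0.2576], [0.2576, 2.1272]]
  r_p     = [0.2576, -0.4174]
Written out:
  2.1272 phi_1 + 0.2576 phi_2 = 0.2576
  0.2576 phi_1 + 2.1272 phi_2 = -0.4174
Solve by Cramer's rule:
  det = gamma(0)^2 - gamma(1)^2 = (2.1272)^2 - (0.2576)^2 = 4.52497984 - 0.06635776 = 4.45862208
  phi_hat_1 = [gamma(1) gamma(0) - gamma(1) gamma(2)] / det = [(0.2576)(2.1272) - (0.2576)(-0.4174)] / 4.45862208 = 0.65548896 / 4.45862208 = 0.147
  phi_hat_2 = [gamma(0) gamma(2) - gamma(1)^2] / det = [(2.1272)(-0.4174) - (0.2576)^2] / 4.45862208 = -0.95425104 / 4.45862208 = -0.214
So phi_hat = [0.1470, -0.2140].
Therefore phi_hat_2 = -0.2140.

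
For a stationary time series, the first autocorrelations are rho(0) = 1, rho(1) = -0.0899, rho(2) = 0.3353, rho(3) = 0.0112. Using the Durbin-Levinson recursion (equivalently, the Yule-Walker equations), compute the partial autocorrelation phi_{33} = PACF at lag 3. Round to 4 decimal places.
\phi_{33} = 0.0691

The PACF at lag k is phi_{kk}, the last component of the solution
to the Yule-Walker system G_k phi = r_k where
  (G_k)_{ij} = rho(|i - j|), (r_k)_i = rho(i), i,j = 1..k.
Equivalently, Durbin-Levinson gives phi_{kk} iteratively:
  phi_{11} = rho(1)
  phi_{kk} = [rho(k) - sum_{j=1..k-1} phi_{k-1,j} rho(k-j)]
            / [1 - sum_{j=1..k-1} phi_{k-1,j} rho(j)],
  phi_{k,j} = phi_{k-1,j} - phi_{kk} phi_{k-1,k-j},  j = 1..k-1.
Step k = 1:
  phi_11 = rho(1) = -0.0899.
Step k = 2:
  phi_22 = [rho(2) - phi_11 rho(1)] / [1 - phi_11 rho(1)] = [0.3353 - (-0.0899)(-0.0899)] / [1 - (-0.0899)(-0.0899)]
         = 0.32721799 / 0.99191799 = 0.329884.
  Update: phi_21 = phi_11 - phi_22 phi_11 = -0.0899 - (0.329884)(-0.0899) = -0.060243.
Step k = 3:
  phi_33 = [rho(3) - phi_21 rho(2) - phi_22 rho(1)] / [1 - phi_21 rho(1) - phi_22 rho(2)]
    numerator   = 0.0112 - (-0.060243)(0.3353) - (0.329884)(-0.0899) = 0.0610562
    denominator = 1 - (-0.060243)(-0.0899) - (0.329884)(0.3353) = 0.88397397
  phi_33 = 0.0610562 / 0.88397397 = 0.0691.
Therefore phi_{33} = 0.0691.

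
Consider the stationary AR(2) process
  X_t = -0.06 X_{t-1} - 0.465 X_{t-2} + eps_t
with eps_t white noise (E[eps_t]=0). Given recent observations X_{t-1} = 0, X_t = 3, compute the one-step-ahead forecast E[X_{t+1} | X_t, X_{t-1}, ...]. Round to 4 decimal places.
E[X_{t+1} \mid \mathcal F_t] = -0.1800

For an AR(p) model X_t = c + sum_i phi_i X_{t-i} + eps_t, the
one-step-ahead conditional mean is
  E[X_{t+1} | X_t, ...] = c + sum_i phi_i X_{t+1-i}.
Substitute known values:
  E[X_{t+1} | ...] = (-0.06) * (3) + (-0.465) * (0)
                   = -0.1800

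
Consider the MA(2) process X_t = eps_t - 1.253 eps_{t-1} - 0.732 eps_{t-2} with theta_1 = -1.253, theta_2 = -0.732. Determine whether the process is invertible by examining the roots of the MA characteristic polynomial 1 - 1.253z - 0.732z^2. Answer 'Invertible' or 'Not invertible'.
\text{Not invertible}

The MA(q) characteristic polynomial is P(z) = 1 - 1.253z - 0.732z^2.
Invertibility requires all roots to lie outside the unit circle, i.e. |z| > 1 for every root.
Set 1 + (-1.253) z + (-0.732) z^2 = 0, i.e. a z^2 + b z + c = 0 with a = -0.732, b = -1.253, c = 1.
Discriminant D = b^2 - 4ac = (-1.253)^2 - 4*(-0.732)*1 = 1.570009 - (-2.928) = 4.498009.
D >= 0, so the roots are real: z = (-b +/- sqrt(D)) / (2a) = (1.253 +/- 2.120851) / (-1.464).
  z_1 = (1.253 + 2.120851) / (-1.464) = -2.3045,   |z_1| = 2.3045.
  z_2 = (1.253 - 2.120851) / (-1.464) = 0.5928,   |z_2| = 0.5928.
Moduli of all roots: 2.3045, 0.5928.
All moduli strictly greater than 1? No.
Verdict: Not invertible.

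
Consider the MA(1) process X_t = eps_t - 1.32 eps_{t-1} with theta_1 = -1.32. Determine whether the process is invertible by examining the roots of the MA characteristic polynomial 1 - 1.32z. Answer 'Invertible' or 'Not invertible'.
\text{Not invertible}

The MA(q) characteristic polynomial is P(z) = 1 - 1.32z.
Invertibility requires all roots to lie outside the unit circle, i.e. |z| > 1 for every root.
This is linear in z: 1 + (-1.32) z = 0  =>  z = -1/(-1.32) = 0.757576,  |z| = 0.757576.
Moduli of all roots: 0.7576.
All moduli strictly greater than 1? No.
Verdict: Not invertible.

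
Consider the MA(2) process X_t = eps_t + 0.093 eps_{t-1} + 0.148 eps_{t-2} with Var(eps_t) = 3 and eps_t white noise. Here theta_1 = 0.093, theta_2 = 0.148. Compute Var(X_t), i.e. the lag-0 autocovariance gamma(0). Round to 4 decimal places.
\gamma(0) = 3.0917

For an MA(q) process X_t = eps_t + sum_i theta_i eps_{t-i} with
Var(eps_t) = sigma^2, the variance is
  gamma(0) = sigma^2 * (1 + sum_i theta_i^2).
  sum_i theta_i^2 = (0.093)^2 + (0.148)^2 = 0.008649 + 0.021904 = 0.030553.
  gamma(0) = 3 * (1 + 0.030553) = 3 * 1.030553 = 3.091659, which rounds to 3.0917.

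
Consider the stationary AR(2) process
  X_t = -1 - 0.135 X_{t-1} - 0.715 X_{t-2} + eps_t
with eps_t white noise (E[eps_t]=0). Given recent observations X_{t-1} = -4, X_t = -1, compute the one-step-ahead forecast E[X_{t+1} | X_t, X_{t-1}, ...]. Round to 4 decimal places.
E[X_{t+1} \mid \mathcal F_t] = 1.9950

For an AR(p) model X_t = c + sum_i phi_i X_{t-i} + eps_t, the
one-step-ahead conditional mean is
  E[X_{t+1} | X_t, ...] = c + sum_i phi_i X_{t+1-i}.
Substitute known values:
  E[X_{t+1} | ...] = -1 + (-0.135) * (-1) + (-0.715) * (-4)
                   = 1.9950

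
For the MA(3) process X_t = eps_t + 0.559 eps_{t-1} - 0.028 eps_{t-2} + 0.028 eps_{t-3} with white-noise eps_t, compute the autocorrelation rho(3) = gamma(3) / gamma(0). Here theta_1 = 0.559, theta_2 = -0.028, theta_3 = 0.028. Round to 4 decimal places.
\rho(3) = 0.0213

For an MA(q) process with theta_0 = 1, the autocovariance is
  gamma(k) = sigma^2 * sum_{i=0..q-k} theta_i * theta_{i+k},
and rho(k) = gamma(k) / gamma(0). Sigma^2 cancels.
  numerator   = (1)*(0.028) = 0.028.
  denominator = (1)^2 + (0.559)^2 + (-0.028)^2 + (0.028)^2 = 1.314049.
  rho(3) = 0.028 / 1.314049 = 0.0213.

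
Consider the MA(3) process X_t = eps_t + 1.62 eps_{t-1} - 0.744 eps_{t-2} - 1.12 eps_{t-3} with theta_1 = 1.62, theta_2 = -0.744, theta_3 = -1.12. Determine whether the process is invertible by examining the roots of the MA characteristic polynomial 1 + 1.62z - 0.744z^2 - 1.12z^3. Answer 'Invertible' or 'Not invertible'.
\text{Not invertible}

The MA(q) characteristic polynomial is P(z) = 1 + 1.62z - 0.744z^2 - 1.12z^3.
Invertibility requires all roots to lie outside the unit circle, i.e. |z| > 1 for every root.
Degree 3: look for a simple real root z0 first, then factor out (1 - z/z0) and solve the remaining quadratic.
Testing z0 = -1.25: P(-1.25) = 1 + (1.62)(-1.25) + (-0.744)(-1.25)^2 + (-1.12)(-1.25)^3
  = 1 + (-2.025) + (-1.1625) + (2.1875) = 0.  So z_0 = -1.25 is a root, |z_0| = 1.25.
Divide out the factor (1 + 0.8 z) = (1 - z/z0) (since 1/z0 = -0.8):
  P(z) = (1 + 0.8 z)(1 + (0.82) z + (-1.4) z^2)
  [check: z-coef 0.82 - (-0.8) = 1.62; z^2-coef -1.4 - (-0.8)(0.82) = -0.744; z^3-coef -(-0.8)(-1.4) = -1.12.]
Remaining roots from the quadratic factor 1 + (0.82) z + (-1.4) z^2:
  Set 1 + (0.82) z + (-1.4) z^2 = 0, i.e. a z^2 + b z + c = 0 with a = -1.4, b = 0.82, c = 1.
  Discriminant D = b^2 - 4ac = (0.82)^2 - 4*(-1.4)*1 = 0.6724 - (-5.6) = 6.2724.
  D >= 0, so the roots are real: z = (-b +/- sqrt(D)) / (2a) = (-0.82 +/- 2.504476) / (-2.8).
    z_1 = (-0.82 + 2.504476) / (-2.8) = -0.6016,   |z_1| = 0.6016.
    z_2 = (-0.82 - 2.504476) / (-2.8) = 1.1873,   |z_2| = 1.1873.
Moduli of all roots: 1.2500, 0.6016, 1.1873.
All moduli strictly greater than 1? No.
Verdict: Not invertible.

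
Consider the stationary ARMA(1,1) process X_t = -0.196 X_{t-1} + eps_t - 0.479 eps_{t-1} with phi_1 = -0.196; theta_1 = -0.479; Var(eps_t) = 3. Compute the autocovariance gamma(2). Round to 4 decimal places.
\gamma(2) = 0.4515

Multiply the model equation by X_{t-k} and take expectations. With theta_0 = psi_0 = 1 and psi_j the MA(infinity) weights, this gives
  gamma(k) - sum_i phi_i gamma(k-i) = c_k,
  c_k = sigma^2 * sum_{j=k..q} theta_j psi_{j-k}   (c_k = 0 for k > q),
using gamma(-m) = gamma(m).
psi-weights needed (psi_j = theta_j + sum_i phi_i psi_{j-i}):
  psi_1 = theta_1 + phi_1 = -0.479 + (-0.196) = -0.675
Right-hand sides:
  c_0 = sigma^2 (1 + theta_1 psi_1) = 3 * (1 + (-0.479)(-0.675)) = 3 * 1.323325 = 3.969975
  c_1 = sigma^2 theta_1 = 3 * (-0.479) = -1.437
  c_2 = 0
Equations for k = 0 and k = 1 (AR order 1):
  gamma(0) = phi_1 gamma(1) + c_0
  gamma(1) = phi_1 gamma(0) + c_1
Substituting the second into the first: gamma(0) (1 - phi_1^2) = c_0 + phi_1 c_1, so
  gamma(0) = (c_0 + phi_1 c_1) / (1 - phi_1^2) = (3.969975 + (-0.196)(-1.437)) / (1 - (-0.196)^2) = 4.251627 / 0.961584 = 4.421483.
  gamma(1) = phi_1 gamma(0) + c_1 = (-0.196)(4.421483) + (-1.437) = -2.303611.
For k = 2 (> q): gamma(2) = phi_1 gamma(1) = (-0.196)(-2.303611) = 0.451508.
Therefore gamma(2) = 0.4515 (to 4 decimal places).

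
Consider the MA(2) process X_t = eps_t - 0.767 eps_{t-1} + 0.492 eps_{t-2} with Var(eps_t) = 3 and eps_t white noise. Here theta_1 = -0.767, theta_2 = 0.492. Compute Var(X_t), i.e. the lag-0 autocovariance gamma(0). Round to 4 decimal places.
\gamma(0) = 5.4911

For an MA(q) process X_t = eps_t + sum_i theta_i eps_{t-i} with
Var(eps_t) = sigma^2, the variance is
  gamma(0) = sigma^2 * (1 + sum_i theta_i^2).
  sum_i theta_i^2 = (-0.767)^2 + (0.492)^2 = 0.588289 + 0.242064 = 0.830353.
  gamma(0) = 3 * (1 + 0.830353) = 3 * 1.830353 = 5.491059, which rounds to 5.4911.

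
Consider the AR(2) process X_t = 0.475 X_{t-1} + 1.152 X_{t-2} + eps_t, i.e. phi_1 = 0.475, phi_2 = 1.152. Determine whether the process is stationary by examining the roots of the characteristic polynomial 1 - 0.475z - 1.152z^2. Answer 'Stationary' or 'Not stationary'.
\text{Not stationary}

The AR(p) characteristic polynomial is P(z) = 1 - 0.475z - 1.152z^2.
Stationarity requires all roots to lie outside the unit circle, i.e. |z| > 1 for every root.
Set 1 + (-0.475) z + (-1.152) z^2 = 0, i.e. a z^2 + b z + c = 0 with a = -1.152, b = -0.475, c = 1.
Discriminant D = b^2 - 4ac = (-0.475)^2 - 4*(-1.152)*1 = 0.225625 - (-4.608) = 4.833625.
D >= 0, so the roots are real: z = (-b +/- sqrt(D)) / (2a) = (0.475 +/- 2.198551) / (-2.304).
  z_1 = (0.475 + 2.198551) / (-2.304) = -1.1604,   |z_1| = 1.1604.
  z_2 = (0.475 - 2.198551) / (-2.304) = 0.7481,   |z_2| = 0.7481.
Moduli of all roots: 1.1604, 0.7481.
All moduli strictly greater than 1? No.
Verdict: Not stationary.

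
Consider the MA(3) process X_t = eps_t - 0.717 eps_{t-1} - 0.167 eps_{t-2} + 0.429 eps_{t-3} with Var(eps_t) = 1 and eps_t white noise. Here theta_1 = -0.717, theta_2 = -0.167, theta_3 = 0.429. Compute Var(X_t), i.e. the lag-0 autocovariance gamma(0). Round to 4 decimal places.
\gamma(0) = 1.7260

For an MA(q) process X_t = eps_t + sum_i theta_i eps_{t-i} with
Var(eps_t) = sigma^2, the variance is
  gamma(0) = sigma^2 * (1 + sum_i theta_i^2).
  sum_i theta_i^2 = (-0.717)^2 + (-0.167)^2 + (0.429)^2 = 0.514089 + 0.027889 + 0.184041 = 0.726019.
  gamma(0) = 1 * (1 + 0.726019) = 1 * 1.726019 = 1.726019, which rounds to 1.7260.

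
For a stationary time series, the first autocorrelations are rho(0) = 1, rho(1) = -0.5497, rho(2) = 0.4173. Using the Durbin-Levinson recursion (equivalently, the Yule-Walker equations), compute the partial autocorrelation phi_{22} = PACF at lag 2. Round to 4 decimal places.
\phi_{22} = 0.1650

The PACF at lag k is phi_{kk}, the last component of the solution
to the Yule-Walker system G_k phi = r_k where
  (G_k)_{ij} = rho(|i - j|), (r_k)_i = rho(i), i,j = 1..k.
Equivalently, Durbin-Levinson gives phi_{kk} iteratively:
  phi_{11} = rho(1)
  phi_{kk} = [rho(k) - sum_{j=1..k-1} phi_{k-1,j} rho(k-j)]
            / [1 - sum_{j=1..k-1} phi_{k-1,j} rho(j)],
  phi_{k,j} = phi_{k-1,j} - phi_{kk} phi_{k-1,k-j},  j = 1..k-1.
Step k = 1:
  phi_11 = rho(1) = -0.5497.
Step k = 2:
  phi_22 = [rho(2) - phi_11 rho(1)] / [1 - phi_11 rho(1)] = [0.4173 - (-0.5497)(-0.5497)] / [1 - (-0.5497)(-0.5497)]
         = 0.11512991 / 0.69782991 = 0.165.
Therefore phi_{22} = 0.1650.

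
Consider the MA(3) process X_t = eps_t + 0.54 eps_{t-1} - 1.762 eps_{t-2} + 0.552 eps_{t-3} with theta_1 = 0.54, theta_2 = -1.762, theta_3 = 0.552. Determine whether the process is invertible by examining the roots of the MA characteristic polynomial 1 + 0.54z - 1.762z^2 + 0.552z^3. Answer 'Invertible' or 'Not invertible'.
\text{Not invertible}

The MA(q) characteristic polynomial is P(z) = 1 + 0.54z - 1.762z^2 + 0.552z^3.
Invertibility requires all roots to lie outside the unit circle, i.e. |z| > 1 for every root.
Degree 3: look for a simple real root z0 first, then factor out (1 - z/z0) and solve the remaining quadratic.
Testing z0 = 1.25: P(1.25) = 1 + (0.54)(1.25) + (-1.762)(1.25)^2 + (0.552)(1.25)^3
  = 1 + (0.675) + (-2.753125) + (1.078125) = 0.  So z_0 = 1.25 is a root, |z_0| = 1.25.
Divide out the factor (1 - 0.8 z) = (1 - z/z0) (since 1/z0 = 0.8):
  P(z) = (1 - 0.8 z)(1 + (1.34) z + (-0.69) z^2)
  [check: z-coef 1.34 - (0.8) = 0.54; z^2-coef -0.69 - (0.8)(1.34) = -1.762; z^3-coef -(0.8)(-0.69) = 0.552.]
Remaining roots from the quadratic factor 1 + (1.34) z + (-0.69) z^2:
  Set 1 + (1.34) z + (-0.69) z^2 = 0, i.e. a z^2 + b z + c = 0 with a = -0.69, b = 1.34, c = 1.
  Discriminant D = b^2 - 4ac = (1.34)^2 - 4*(-0.69)*1 = 1.7956 - (-2.76) = 4.5556.
  D >= 0, so the roots are real: z = (-b +/- sqrt(D)) / (2a) = (-1.34 +/- 2.134385) / (-1.38).
    z_1 = (-1.34 + 2.134385) / (-1.38) = -0.5756,   |z_1| = 0.5756.
    z_2 = (-1.34 - 2.134385) / (-1.38) = 2.5177,   |z_2| = 2.5177.
Moduli of all roots: 1.2500, 0.5756, 2.5177.
All moduli strictly greater than 1? No.
Verdict: Not invertible.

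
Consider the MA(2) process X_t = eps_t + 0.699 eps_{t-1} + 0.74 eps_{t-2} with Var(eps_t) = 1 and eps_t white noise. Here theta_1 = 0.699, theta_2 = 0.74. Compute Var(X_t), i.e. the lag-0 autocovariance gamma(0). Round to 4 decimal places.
\gamma(0) = 2.0362

For an MA(q) process X_t = eps_t + sum_i theta_i eps_{t-i} with
Var(eps_t) = sigma^2, the variance is
  gamma(0) = sigma^2 * (1 + sum_i theta_i^2).
  sum_i theta_i^2 = (0.699)^2 + (0.74)^2 = 0.488601 + 0.5476 = 1.036201.
  gamma(0) = 1 * (1 + 1.036201) = 1 * 2.036201 = 2.036201, which rounds to 2.0362.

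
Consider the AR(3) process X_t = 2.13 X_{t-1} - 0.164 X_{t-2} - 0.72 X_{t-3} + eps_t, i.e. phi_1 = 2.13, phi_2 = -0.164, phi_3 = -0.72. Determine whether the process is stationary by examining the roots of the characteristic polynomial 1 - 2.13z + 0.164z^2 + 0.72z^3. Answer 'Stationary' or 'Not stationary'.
\text{Not stationary}

The AR(p) characteristic polynomial is P(z) = 1 - 2.13z + 0.164z^2 + 0.72z^3.
Stationarity requires all roots to lie outside the unit circle, i.e. |z| > 1 for every root.
Degree 3: look for a simple real root z0 first, then factor out (1 - z/z0) and solve the remaining quadratic.
Testing z0 = 1.25: P(1.25) = 1 + (-2.13)(1.25) + (0.164)(1.25)^2 + (0.72)(1.25)^3
  = 1 + (-2.6625) + (0.25625) + (1.40625) = 0.  So z_0 = 1.25 is a root, |z_0| = 1.25.
Divide out the factor (1 - 0.8 z) = (1 - z/z0) (since 1/z0 = 0.8):
  P(z) = (1 - 0.8 z)(1 + (-1.33) z + (-0.9) z^2)
  [check: z-coef -1.33 - (0.8) = -2.13; z^2-coef -0.9 - (0.8)(-1.33) = 0.164; z^3-coef -(0.8)(-0.9) = 0.72.]
Remaining roots from the quadratic factor 1 + (-1.33) z + (-0.9) z^2:
  Set 1 + (-1.33) z + (-0.9) z^2 = 0, i.e. a z^2 + b z + c = 0 with a = -0.9, b = -1.33, c = 1.
  Discriminant D = b^2 - 4ac = (-1.33)^2 - 4*(-0.9)*1 = 1.7689 - (-3.6) = 5.3689.
  D >= 0, so the roots are real: z = (-b +/- sqrt(D)) / (2a) = (1.33 +/- 2.317089) / (-1.8).
    z_1 = (1.33 + 2.317089) / (-1.8) = -2.0262,   |z_1| = 2.0262.
    z_2 = (1.33 - 2.317089) / (-1.8) = 0.5484,   |z_2| = 0.5484.
Moduli of all roots: 1.2500, 2.0262, 0.5484.
All moduli strictly greater than 1? No.
Verdict: Not stationary.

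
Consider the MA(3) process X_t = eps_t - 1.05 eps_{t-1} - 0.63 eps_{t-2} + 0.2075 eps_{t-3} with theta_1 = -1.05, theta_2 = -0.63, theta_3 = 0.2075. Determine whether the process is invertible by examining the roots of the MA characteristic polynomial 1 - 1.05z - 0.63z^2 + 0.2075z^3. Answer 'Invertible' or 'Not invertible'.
\text{Not invertible}

The MA(q) characteristic polynomial is P(z) = 1 - 1.05z - 0.63z^2 + 0.2075z^3.
Invertibility requires all roots to lie outside the unit circle, i.e. |z| > 1 for every root.
Degree 3: look for a simple real root z0 first, then factor out (1 - z/z0) and solve the remaining quadratic.
Testing z0 = 4: P(4) = 1 + (-1.05)(4) + (-0.63)(4)^2 + (0.2075)(4)^3
  = 1 + (-4.2) + (-10.08) + (13.28) = 0.  So z_0 = 4 is a root, |z_0| = 4.
Divide out the factor (1 - 0.25 z) = (1 - z/z0) (since 1/z0 = 0.25):
  P(z) = (1 - 0.25 z)(1 + (-0.8) z + (-0.83) z^2)
  [check: z-coef -0.8 - (0.25) = -1.05; z^2-coef -0.83 - (0.25)(-0.8) = -0.63; z^3-coef -(0.25)(-0.83) = 0.2075.]
Remaining roots from the quadratic factor 1 + (-0.8) z + (-0.83) z^2:
  Set 1 + (-0.8) z + (-0.83) z^2 = 0, i.e. a z^2 + b z + c = 0 with a = -0.83, b = -0.8, c = 1.
  Discriminant D = b^2 - 4ac = (-0.8)^2 - 4*(-0.83)*1 = 0.64 - (-3.32) = 3.96.
  D >= 0, so the roots are real: z = (-b +/- sqrt(D)) / (2a) = (0.8 +/- 1.989975) / (-1.66).
    z_1 = (0.8 + 1.989975) / (-1.66) = -1.6807,   |z_1| = 1.6807.
    z_2 = (0.8 - 1.989975) / (-1.66) = 0.7169,   |z_2| = 0.7169.
Moduli of all roots: 4.0000, 1.6807, 0.7169.
All moduli strictly greater than 1? No.
Verdict: Not invertible.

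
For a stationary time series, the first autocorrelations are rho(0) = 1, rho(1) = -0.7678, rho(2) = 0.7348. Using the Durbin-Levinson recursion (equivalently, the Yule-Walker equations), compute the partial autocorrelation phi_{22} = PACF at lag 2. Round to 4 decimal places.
\phi_{22} = 0.3539

The PACF at lag k is phi_{kk}, the last component of the solution
to the Yule-Walker system G_k phi = r_k where
  (G_k)_{ij} = rho(|i - j|), (r_k)_i = rho(i), i,j = 1..k.
Equivalently, Durbin-Levinson gives phi_{kk} iteratively:
  phi_{11} = rho(1)
  phi_{kk} = [rho(k) - sum_{j=1..k-1} phi_{k-1,j} rho(k-j)]
            / [1 - sum_{j=1..k-1} phi_{k-1,j} rho(j)],
  phi_{k,j} = phi_{k-1,j} - phi_{kk} phi_{k-1,k-j},  j = 1..k-1.
Step k = 1:
  phi_11 = rho(1) = -0.7678.
Step k = 2:
  phi_22 = [rho(2) - phi_11 rho(1)] / [1 - phi_11 rho(1)] = [0.7348 - (-0.7678)(-0.7678)] / [1 - (-0.7678)(-0.7678)]
         = 0.14528316 / 0.41048316 = 0.3539.
Therefore phi_{22} = 0.3539.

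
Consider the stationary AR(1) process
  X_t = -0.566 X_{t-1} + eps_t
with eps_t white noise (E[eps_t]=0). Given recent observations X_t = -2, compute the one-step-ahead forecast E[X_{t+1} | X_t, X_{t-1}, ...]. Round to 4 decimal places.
E[X_{t+1} \mid \mathcal F_t] = 1.1320

For an AR(p) model X_t = c + sum_i phi_i X_{t-i} + eps_t, the
one-step-ahead conditional mean is
  E[X_{t+1} | X_t, ...] = c + sum_i phi_i X_{t+1-i}.
Substitute known values:
  E[X_{t+1} | ...] = (-0.566) * (-2)
                   = 1.1320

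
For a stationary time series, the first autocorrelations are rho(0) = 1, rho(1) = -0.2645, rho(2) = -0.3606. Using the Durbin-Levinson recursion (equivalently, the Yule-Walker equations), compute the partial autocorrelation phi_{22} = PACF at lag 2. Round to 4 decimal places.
\phi_{22} = -0.4629

The PACF at lag k is phi_{kk}, the last component of the solution
to the Yule-Walker system G_k phi = r_k where
  (G_k)_{ij} = rho(|i - j|), (r_k)_i = rho(i), i,j = 1..k.
Equivalently, Durbin-Levinson gives phi_{kk} iteratively:
  phi_{11} = rho(1)
  phi_{kk} = [rho(k) - sum_{j=1..k-1} phi_{k-1,j} rho(k-j)]
            / [1 - sum_{j=1..k-1} phi_{k-1,j} rho(j)],
  phi_{k,j} = phi_{k-1,j} - phi_{kk} phi_{k-1,k-j},  j = 1..k-1.
Step k = 1:
  phi_11 = rho(1) = -0.2645.
Step k = 2:
  phi_22 = [rho(2) - phi_11 rho(1)] / [1 - phi_11 rho(1)] = [-0.3606 - (-0.2645)(-0.2645)] / [1 - (-0.2645)(-0.2645)]
         = -0.43056025 / 0.93003975 = -0.4629.
Therefore phi_{22} = -0.4629.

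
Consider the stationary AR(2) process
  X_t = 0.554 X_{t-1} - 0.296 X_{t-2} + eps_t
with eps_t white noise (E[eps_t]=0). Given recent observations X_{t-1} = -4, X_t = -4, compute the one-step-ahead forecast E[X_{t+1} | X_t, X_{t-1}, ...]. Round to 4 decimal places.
E[X_{t+1} \mid \mathcal F_t] = -1.0320

For an AR(p) model X_t = c + sum_i phi_i X_{t-i} + eps_t, the
one-step-ahead conditional mean is
  E[X_{t+1} | X_t, ...] = c + sum_i phi_i X_{t+1-i}.
Substitute known values:
  E[X_{t+1} | ...] = (0.554) * (-4) + (-0.296) * (-4)
                   = -1.0320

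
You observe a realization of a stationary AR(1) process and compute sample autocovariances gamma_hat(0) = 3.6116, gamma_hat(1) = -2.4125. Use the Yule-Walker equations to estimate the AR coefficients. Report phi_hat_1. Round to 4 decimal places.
\hat\phi_{1} = -0.6680

The Yule-Walker equations for an AR(p) process read, in matrix form,
  Gamma_p phi = r_p,   with   (Gamma_p)_{ij} = gamma(|i - j|),
                       (r_p)_i = gamma(i),   i,j = 1..p.
Substitute the sample gammas (Toeplitz matrix and right-hand side of size 1):
  Gamma_p = [[3.6116]]
  r_p     = [-2.4125]
With p = 1 this is the single equation gamma(0) phi_1 = gamma(1):
  phi_hat_1 = gamma(1) / gamma(0) = -2.4125 / 3.6116 = -0.6680.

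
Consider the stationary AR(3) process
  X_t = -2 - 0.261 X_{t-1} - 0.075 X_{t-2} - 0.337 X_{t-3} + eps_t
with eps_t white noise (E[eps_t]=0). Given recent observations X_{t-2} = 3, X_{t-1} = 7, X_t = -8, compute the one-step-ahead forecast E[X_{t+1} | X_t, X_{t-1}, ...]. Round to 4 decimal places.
E[X_{t+1} \mid \mathcal F_t] = -1.4480

For an AR(p) model X_t = c + sum_i phi_i X_{t-i} + eps_t, the
one-step-ahead conditional mean is
  E[X_{t+1} | X_t, ...] = c + sum_i phi_i X_{t+1-i}.
Substitute known values:
  E[X_{t+1} | ...] = -2 + (-0.261) * (-8) + (-0.075) * (7) + (-0.337) * (3)
                   = -1.4480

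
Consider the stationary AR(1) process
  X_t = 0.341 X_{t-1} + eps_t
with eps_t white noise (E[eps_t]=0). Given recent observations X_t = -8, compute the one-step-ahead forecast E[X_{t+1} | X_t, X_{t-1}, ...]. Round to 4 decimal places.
E[X_{t+1} \mid \mathcal F_t] = -2.7280

For an AR(p) model X_t = c + sum_i phi_i X_{t-i} + eps_t, the
one-step-ahead conditional mean is
  E[X_{t+1} | X_t, ...] = c + sum_i phi_i X_{t+1-i}.
Substitute known values:
  E[X_{t+1} | ...] = (0.341) * (-8)
                   = -2.7280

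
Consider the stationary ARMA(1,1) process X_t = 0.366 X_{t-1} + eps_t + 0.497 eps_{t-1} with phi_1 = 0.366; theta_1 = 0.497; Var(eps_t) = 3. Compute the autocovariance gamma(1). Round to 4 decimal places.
\gamma(1) = 3.5332

Multiply the model equation by X_{t-k} and take expectations. With theta_0 = psi_0 = 1 and psi_j the MA(infinity) weights, this gives
  gamma(k) - sum_i phi_i gamma(k-i) = c_k,
  c_k = sigma^2 * sum_{j=k..q} theta_j psi_{j-k}   (c_k = 0 for k > q),
using gamma(-m) = gamma(m).
psi-weights needed (psi_j = theta_j + sum_i phi_i psi_{j-i}):
  psi_1 = theta_1 + phi_1 = 0.497 + (0.366) = 0.863
Right-hand sides:
  c_0 = sigma^2 (1 + theta_1 psi_1) = 3 * (1 + (0.497)(0.863)) = 3 * 1.428911 = 4.286733
  c_1 = sigma^2 theta_1 = 3 * (0.497) = 1.491
  c_2 = 0
Equations for k = 0 and k = 1 (AR order 1):
  gamma(0) = phi_1 gamma(1) + c_0
  gamma(1) = phi_1 gamma(0) + c_1
Substituting the second into the first: gamma(0) (1 - phi_1^2) = c_0 + phi_1 c_1, so
  gamma(0) = (c_0 + phi_1 c_1) / (1 - phi_1^2) = (4.286733 + (0.366)(1.491)) / (1 - (0.366)^2) = 4.832439 / 0.866044 = 5.5799.
  gamma(1) = phi_1 gamma(0) + c_1 = (0.366)(5.5799) + (1.491) = 3.533243.
Therefore gamma(1) = 3.5332 (to 4 decimal places).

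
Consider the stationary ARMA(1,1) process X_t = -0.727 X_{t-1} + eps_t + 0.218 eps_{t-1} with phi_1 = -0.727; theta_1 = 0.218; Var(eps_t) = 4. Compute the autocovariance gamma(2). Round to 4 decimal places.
\gamma(2) = 2.6419

Multiply the model equation by X_{t-k} and take expectations. With theta_0 = psi_0 = 1 and psi_j the MA(infinity) weights, this gives
  gamma(k) - sum_i phi_i gamma(k-i) = c_k,
  c_k = sigma^2 * sum_{j=k..q} theta_j psi_{j-k}   (c_k = 0 for k > q),
using gamma(-m) = gamma(m).
psi-weights needed (psi_j = theta_j + sum_i phi_i psi_{j-i}):
  psi_1 = theta_1 + phi_1 = 0.218 + (-0.727) = -0.509
Right-hand sides:
  c_0 = sigma^2 (1 + theta_1 psi_1) = 4 * (1 + (0.218)(-0.509)) = 4 * 0.889038 = 3.556152
  c_1 = sigma^2 theta_1 = 4 * (0.218) = 0.872
  c_2 = 0
Equations for k = 0 and k = 1 (AR order 1):
  gamma(0) = phi_1 gamma(1) + c_0
  gamma(1) = phi_1 gamma(0) + c_1
Substituting the second into the first: gamma(0) (1 - phi_1^2) = c_0 + phi_1 c_1, so
  gamma(0) = (c_0 + phi_1 c_1) / (1 - phi_1^2) = (3.556152 + (-0.727)(0.872)) / (1 - (-0.727)^2) = 2.922208 / 0.471471 = 6.198065.
  gamma(1) = phi_1 gamma(0) + c_1 = (-0.727)(6.198065) + (0.872) = -3.633993.
For k = 2 (> q): gamma(2) = phi_1 gamma(1) = (-0.727)(-3.633993) = 2.641913.
Therefore gamma(2) = 2.6419 (to 4 decimal places).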